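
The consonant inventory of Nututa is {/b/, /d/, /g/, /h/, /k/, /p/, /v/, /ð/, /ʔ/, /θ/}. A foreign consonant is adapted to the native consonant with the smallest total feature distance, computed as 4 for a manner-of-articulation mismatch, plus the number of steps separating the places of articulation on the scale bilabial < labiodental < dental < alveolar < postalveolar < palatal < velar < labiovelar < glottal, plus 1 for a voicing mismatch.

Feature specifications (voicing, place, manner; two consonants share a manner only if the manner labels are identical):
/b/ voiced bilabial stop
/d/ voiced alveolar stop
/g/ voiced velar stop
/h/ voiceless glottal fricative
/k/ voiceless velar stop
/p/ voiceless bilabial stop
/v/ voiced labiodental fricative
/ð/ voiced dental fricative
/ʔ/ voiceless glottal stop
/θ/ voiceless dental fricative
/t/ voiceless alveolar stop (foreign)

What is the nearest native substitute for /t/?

d

/d/ is closest: same manner (stop), place distance 0 (alveolar→alveolar), voicing differs (+1); total 1. Next closest is /k/ at distance 3.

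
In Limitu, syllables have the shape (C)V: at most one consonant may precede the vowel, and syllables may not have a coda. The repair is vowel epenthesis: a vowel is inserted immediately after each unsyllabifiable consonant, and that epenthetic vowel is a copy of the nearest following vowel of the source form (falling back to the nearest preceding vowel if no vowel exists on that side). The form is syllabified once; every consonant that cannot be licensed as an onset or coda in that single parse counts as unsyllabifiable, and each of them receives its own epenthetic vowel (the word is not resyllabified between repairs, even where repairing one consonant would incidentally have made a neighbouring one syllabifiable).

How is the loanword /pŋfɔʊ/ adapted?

The consonants /p/, /ŋ/ cannot be parsed into a legal (C)V syllable (no codas are permitted; onsets are limited to one consonant).
Inserting the epenthetic vowel yields /p/ → /pɔ/, /ŋ/ → /ŋɔ/.

pɔŋɔfɔʊ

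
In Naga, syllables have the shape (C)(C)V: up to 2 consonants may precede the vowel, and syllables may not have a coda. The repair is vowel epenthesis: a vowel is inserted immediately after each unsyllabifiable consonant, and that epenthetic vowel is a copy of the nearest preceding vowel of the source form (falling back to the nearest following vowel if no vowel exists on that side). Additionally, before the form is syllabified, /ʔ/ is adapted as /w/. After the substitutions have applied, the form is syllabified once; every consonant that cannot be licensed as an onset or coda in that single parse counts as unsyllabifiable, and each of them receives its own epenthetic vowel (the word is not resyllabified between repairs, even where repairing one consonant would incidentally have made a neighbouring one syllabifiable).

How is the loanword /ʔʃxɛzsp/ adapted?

Substitution: /ʔ/ → /w/, giving /wʃxɛzsp/.
Syllabifying with onset maximization leaves /w/, /z/, /s/, /p/ stranded (no codas are permitted; onsets may contain at most 2 consonants).
Each unlicensed consonant becomes the onset of a new syllable: /w/ → /wɛ/, /z/ → /zɛ/, /s/ → /sɛ/, /p/ → /pɛ/.

wɛʃxɛzɛsɛpɛ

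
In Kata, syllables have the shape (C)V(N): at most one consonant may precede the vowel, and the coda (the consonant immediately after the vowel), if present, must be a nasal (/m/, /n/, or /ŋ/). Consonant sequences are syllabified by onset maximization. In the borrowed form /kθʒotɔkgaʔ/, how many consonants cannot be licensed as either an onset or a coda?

The consonants /k/, /θ/, /k/, /ʔ/ cannot be parsed into a legal (C)V(N) syllable (only a nasal (/m/, /n/, or /ŋ/) is licensed in coda position; onsets are limited to one consonant).

4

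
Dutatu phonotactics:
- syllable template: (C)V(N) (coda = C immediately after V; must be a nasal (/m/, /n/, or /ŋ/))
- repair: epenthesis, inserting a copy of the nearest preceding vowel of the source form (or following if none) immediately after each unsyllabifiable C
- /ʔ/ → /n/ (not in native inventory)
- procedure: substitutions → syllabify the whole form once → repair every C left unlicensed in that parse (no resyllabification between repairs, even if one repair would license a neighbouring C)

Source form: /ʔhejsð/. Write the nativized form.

nehejeseðe

Substitution: /ʔ/ → /n/, giving /nhejsð/.
Syllabifying with onset maximization leaves /n/, /j/, /s/, /ð/ stranded (only a nasal (/m/, /n/, or /ŋ/) is licensed in coda position; onsets are limited to one consonant).
Inserting the epenthetic vowel yields /n/ → /ne/, /j/ → /je/, /s/ → /se/, /ð/ → /ðe/.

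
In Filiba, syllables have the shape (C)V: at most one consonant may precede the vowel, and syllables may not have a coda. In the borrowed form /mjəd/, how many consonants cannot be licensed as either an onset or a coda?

Under (C)V, the unsyllabifiable consonants are /m/, /d/ (no codas are permitted; onsets are limited to one consonant).

2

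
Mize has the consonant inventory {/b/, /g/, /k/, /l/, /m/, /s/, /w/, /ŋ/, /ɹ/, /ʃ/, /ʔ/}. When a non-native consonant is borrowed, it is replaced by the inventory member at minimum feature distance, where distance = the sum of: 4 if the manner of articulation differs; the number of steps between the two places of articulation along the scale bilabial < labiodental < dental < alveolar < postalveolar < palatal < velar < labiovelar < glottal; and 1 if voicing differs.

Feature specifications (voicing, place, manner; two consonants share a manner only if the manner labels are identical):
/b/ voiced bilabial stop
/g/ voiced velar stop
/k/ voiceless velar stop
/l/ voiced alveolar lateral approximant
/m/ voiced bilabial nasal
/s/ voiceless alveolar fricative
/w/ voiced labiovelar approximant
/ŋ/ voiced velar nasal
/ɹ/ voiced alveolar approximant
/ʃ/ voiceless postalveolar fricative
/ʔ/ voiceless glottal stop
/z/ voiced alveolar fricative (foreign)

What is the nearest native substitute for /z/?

s

/s/ is closest: same manner (fricative), place distance 0 (alveolar→alveolar), voicing differs (+1); total 1. Next closest is /ʃ/ at distance 2.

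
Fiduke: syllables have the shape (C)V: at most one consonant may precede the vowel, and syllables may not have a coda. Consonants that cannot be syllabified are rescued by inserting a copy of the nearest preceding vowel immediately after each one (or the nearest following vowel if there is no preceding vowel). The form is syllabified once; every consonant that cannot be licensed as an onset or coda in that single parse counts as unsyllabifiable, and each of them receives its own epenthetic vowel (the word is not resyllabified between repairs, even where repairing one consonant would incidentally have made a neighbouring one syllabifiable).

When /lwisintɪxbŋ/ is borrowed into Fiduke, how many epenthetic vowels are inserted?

5

The unsyllabifiable consonants are /l/, /n/, /x/, /b/, /ŋ/; each receives one epenthetic vowel.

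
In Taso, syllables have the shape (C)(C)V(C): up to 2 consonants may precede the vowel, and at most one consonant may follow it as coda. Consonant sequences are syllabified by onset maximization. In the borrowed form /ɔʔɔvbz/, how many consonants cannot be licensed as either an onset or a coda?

2

The consonants /b/, /z/ cannot be parsed into a legal (C)(C)V(C) syllable (at most one coda consonant is licensed; onsets may contain at most 2 consonants).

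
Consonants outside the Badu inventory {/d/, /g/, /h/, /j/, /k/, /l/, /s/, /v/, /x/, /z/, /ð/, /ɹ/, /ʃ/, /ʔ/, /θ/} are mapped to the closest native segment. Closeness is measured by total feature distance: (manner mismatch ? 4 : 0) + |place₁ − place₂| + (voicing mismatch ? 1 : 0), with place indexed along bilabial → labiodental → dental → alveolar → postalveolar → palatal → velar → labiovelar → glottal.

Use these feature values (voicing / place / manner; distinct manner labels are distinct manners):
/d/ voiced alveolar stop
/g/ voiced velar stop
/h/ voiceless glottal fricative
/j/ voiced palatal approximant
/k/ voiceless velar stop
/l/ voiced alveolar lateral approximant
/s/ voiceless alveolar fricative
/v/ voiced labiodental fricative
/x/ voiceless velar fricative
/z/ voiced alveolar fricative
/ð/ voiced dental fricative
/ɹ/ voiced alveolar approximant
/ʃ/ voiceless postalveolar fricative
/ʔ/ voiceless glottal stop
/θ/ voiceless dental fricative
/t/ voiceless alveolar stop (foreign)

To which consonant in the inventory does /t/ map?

/d/ is closest: same manner (stop), place distance 0 (alveolar→alveolar), voicing differs (+1); total 1. Next closest is /k/ at distance 3.

d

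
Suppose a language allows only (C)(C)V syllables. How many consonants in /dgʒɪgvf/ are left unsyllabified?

4

Syllabifying with onset maximization leaves /d/, /g/, /v/, /f/ stranded (no codas are permitted; onsets may contain at most 2 consonants).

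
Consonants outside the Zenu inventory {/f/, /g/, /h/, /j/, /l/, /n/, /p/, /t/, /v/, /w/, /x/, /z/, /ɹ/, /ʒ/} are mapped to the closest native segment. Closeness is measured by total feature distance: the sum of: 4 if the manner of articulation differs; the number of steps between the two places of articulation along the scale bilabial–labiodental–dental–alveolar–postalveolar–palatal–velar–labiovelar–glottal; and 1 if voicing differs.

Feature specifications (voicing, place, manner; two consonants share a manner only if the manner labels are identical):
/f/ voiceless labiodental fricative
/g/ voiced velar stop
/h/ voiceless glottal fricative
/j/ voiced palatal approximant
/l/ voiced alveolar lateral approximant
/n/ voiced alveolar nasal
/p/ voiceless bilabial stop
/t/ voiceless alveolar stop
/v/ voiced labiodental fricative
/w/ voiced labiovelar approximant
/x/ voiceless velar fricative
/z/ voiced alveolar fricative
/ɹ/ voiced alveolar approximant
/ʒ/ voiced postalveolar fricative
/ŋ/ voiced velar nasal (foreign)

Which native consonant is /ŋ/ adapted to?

n

/n/ is closest: same manner (nasal), place distance 3 (velar→alveolar), same voicing; total 3. Next closest is /g/ at distance 4.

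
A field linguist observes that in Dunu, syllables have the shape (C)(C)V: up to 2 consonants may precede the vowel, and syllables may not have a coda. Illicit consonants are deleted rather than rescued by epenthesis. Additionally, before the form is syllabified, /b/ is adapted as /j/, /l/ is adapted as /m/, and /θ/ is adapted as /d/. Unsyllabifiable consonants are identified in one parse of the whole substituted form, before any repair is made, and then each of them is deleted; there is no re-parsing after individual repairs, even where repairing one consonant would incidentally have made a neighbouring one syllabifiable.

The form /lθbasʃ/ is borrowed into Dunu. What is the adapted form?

Substitution: /l/ → /m/, /θ/ → /d/, /b/ → /j/, giving /mdjasʃ/.
Syllabifying with onset maximization leaves /m/, /s/, /ʃ/ stranded (no codas are permitted; onsets may contain at most 2 consonants).
Deletion applies to /m/, /s/, /ʃ/.

dja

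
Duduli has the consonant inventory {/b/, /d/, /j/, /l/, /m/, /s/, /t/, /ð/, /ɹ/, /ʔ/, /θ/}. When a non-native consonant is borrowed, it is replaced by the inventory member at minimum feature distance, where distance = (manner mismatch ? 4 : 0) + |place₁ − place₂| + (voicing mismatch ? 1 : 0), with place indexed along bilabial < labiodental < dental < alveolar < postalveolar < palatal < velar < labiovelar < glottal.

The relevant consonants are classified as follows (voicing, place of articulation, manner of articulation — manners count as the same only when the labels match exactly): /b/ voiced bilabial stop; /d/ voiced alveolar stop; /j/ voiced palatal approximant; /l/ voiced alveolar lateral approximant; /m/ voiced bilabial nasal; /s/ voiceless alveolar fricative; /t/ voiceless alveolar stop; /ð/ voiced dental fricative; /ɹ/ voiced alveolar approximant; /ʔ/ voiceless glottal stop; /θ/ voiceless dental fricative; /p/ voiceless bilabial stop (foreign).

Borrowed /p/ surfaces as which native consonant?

/b/ is closest: same manner (stop), place distance 0 (bilabial→bilabial), voicing differs (+1); total 1. Next closest is /t/ at distance 3.

b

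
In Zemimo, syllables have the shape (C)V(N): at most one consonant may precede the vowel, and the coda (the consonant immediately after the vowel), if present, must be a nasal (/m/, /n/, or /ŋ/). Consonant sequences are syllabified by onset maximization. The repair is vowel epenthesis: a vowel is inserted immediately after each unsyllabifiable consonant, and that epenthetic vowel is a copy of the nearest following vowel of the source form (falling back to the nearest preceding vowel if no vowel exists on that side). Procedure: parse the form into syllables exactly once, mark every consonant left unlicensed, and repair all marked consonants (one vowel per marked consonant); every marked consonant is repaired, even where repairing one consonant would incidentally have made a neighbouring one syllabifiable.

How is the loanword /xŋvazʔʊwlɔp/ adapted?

xaŋavazʊʔʊwɔlɔpɔ

Syllabifying with onset maximization leaves /x/, /ŋ/, /z/, /w/, /p/ stranded (only a nasal (/m/, /n/, or /ŋ/) is licensed in coda position; onsets are limited to one consonant).
Inserting the epenthetic vowel yields /x/ → /xa/, /ŋ/ → /ŋa/, /z/ → /zʊ/, /w/ → /wɔ/, /p/ → /pɔ/.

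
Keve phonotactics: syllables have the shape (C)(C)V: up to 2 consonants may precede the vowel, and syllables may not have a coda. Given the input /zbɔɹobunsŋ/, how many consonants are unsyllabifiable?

Syllabifying with onset maximization leaves /n/, /s/, /ŋ/ stranded (no codas are permitted; onsets may contain at most 2 consonants).

3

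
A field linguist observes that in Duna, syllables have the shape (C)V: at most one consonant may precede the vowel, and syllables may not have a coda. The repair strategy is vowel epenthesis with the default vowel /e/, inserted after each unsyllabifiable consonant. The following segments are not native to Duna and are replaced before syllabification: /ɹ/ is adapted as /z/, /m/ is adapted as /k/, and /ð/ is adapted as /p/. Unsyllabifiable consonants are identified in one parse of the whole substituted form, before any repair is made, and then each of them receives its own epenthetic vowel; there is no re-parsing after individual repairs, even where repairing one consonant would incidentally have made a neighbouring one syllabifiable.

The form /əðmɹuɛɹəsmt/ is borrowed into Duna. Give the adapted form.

əpekezuɛzəsekete

Substitution: /ð/ → /p/, /m/ → /k/, /ɹ/ → /z/, giving /əpkzuɛzəskt/.
Under (C)V, the unsyllabifiable consonants are /p/, /k/, /s/, /k/, /t/ (no codas are permitted; onsets are limited to one consonant).
Epenthesis after each stranded consonant: /p/ → /pe/, /k/ → /ke/, /s/ → /se/, /k/ → /ke/, /t/ → /te/.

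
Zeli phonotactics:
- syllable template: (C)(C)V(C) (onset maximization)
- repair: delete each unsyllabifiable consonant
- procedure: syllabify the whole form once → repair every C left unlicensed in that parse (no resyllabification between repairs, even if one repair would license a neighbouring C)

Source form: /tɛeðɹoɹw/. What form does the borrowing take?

tɛeðɹoɹ

The consonants /w/ cannot be parsed into a legal (C)(C)V(C) syllable (at most one coda consonant is licensed; onsets may contain at most 2 consonants).
Deleting the stranded consonants removes /w/.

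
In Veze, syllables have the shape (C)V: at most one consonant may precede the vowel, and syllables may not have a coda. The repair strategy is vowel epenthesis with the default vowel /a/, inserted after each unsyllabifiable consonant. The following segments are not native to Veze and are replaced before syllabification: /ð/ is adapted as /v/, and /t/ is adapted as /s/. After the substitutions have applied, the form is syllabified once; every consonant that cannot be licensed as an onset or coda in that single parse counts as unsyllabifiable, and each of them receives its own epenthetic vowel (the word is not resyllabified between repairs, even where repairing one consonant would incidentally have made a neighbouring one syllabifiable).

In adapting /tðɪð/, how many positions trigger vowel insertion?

After substitution the input is /svɪv/.
The unsyllabifiable consonants are /s/, /v/; each receives one epenthetic vowel.

2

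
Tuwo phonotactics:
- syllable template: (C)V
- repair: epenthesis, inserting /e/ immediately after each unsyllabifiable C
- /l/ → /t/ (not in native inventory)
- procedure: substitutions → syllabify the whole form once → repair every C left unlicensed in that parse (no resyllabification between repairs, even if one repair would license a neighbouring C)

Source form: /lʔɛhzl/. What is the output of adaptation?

teʔɛhezete

Substitution: /l/ → /t/, giving /tʔɛhzt/.
Syllabifying with onset maximization leaves /t/, /h/, /z/, /t/ stranded (no codas are permitted; onsets are limited to one consonant).
Each unlicensed consonant becomes the onset of a new syllable: /t/ → /te/, /h/ → /he/, /z/ → /ze/, /t/ → /te/.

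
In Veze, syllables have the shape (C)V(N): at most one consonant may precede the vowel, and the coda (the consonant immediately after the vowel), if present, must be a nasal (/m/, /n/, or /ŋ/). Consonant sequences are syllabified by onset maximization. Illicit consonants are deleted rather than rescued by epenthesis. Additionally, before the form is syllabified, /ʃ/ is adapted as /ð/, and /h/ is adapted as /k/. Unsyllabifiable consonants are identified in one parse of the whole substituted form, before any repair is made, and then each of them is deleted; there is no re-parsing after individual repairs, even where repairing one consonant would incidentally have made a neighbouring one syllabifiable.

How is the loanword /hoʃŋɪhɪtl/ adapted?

koŋɪkɪ

Substitution: /h/ → /k/, /ʃ/ → /ð/, giving /koðŋɪkɪtl/.
Under (C)V(N), the unsyllabifiable consonants are /ð/, /t/, /l/ (only a nasal (/m/, /n/, or /ŋ/) is licensed in coda position; onsets are limited to one consonant).
Deletion applies to /ð/, /t/, /l/.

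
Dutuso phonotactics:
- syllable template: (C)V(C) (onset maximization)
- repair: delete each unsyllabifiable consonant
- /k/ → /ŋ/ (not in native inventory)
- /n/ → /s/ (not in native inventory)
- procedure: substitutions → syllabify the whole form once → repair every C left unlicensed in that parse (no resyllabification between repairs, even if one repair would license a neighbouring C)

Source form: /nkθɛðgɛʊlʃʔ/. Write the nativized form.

Substitution: /n/ → /s/, /k/ → /ŋ/, giving /sŋθɛðgɛʊlʃʔ/.
The consonants /s/, /ŋ/, /ʃ/, /ʔ/ cannot be parsed into a legal (C)V(C) syllable (at most one coda consonant is licensed; onsets are limited to one consonant).
Each unlicensed consonant is deleted: /s/, /ŋ/, /ʃ/, /ʔ/.

θɛðgɛʊl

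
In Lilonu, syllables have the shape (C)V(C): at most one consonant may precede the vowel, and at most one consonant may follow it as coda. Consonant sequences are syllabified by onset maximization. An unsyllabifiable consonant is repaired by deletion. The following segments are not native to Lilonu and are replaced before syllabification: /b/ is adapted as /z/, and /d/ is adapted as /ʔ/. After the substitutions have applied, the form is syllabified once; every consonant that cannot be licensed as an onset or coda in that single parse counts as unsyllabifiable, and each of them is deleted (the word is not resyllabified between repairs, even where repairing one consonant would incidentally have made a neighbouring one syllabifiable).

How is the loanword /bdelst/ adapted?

Substitution: /b/ → /z/, /d/ → /ʔ/, giving /zʔelst/.
Under (C)V(C), the unsyllabifiable consonants are /z/, /s/, /t/ (at most one coda consonant is licensed; onsets are limited to one consonant).
Deletion applies to /z/, /s/, /t/.

ʔel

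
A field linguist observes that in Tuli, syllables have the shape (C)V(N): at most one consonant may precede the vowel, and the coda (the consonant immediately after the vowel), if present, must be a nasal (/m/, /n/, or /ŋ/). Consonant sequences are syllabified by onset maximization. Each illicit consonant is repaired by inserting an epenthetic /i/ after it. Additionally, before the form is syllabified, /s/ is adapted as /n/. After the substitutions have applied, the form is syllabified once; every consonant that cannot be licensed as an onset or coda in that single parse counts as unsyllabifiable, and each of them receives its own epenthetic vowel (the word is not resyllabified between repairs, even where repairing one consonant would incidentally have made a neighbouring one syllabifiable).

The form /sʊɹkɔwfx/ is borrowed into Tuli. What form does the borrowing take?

Substitution: /s/ → /n/, giving /nʊɹkɔwfx/.
Syllabifying with onset maximization leaves /ɹ/, /w/, /f/, /x/ stranded (only a nasal (/m/, /n/, or /ŋ/) is licensed in coda position; onsets are limited to one consonant).
Epenthesis after each stranded consonant: /ɹ/ → /ɹi/, /w/ → /wi/, /f/ → /fi/, /x/ → /xi/.

nʊɹikɔwifixi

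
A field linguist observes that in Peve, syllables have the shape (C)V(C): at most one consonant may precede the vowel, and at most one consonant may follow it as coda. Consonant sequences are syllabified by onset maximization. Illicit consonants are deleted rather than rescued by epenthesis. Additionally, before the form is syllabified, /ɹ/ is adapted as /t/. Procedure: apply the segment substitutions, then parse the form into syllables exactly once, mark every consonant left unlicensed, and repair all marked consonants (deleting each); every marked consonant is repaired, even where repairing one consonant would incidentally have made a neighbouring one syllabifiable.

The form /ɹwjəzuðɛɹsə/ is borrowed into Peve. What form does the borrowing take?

Substitution: /ɹ/ → /t/, giving /twjəzuðɛtsə/.
Under (C)V(C), the unsyllabifiable consonants are /t/, /w/ (at most one coda consonant is licensed; onsets are limited to one consonant).
Each unlicensed consonant is deleted: /t/, /w/.

jəzuðɛtsə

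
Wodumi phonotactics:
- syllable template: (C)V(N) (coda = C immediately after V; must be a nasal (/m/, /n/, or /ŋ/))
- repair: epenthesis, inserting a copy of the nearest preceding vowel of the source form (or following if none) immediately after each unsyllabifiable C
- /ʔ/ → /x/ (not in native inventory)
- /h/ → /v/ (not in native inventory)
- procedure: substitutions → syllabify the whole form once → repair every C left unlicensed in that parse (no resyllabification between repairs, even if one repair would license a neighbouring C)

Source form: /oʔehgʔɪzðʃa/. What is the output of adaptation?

oxevegexɪzɪðɪʃa

Substitution: /ʔ/ → /x/, /h/ → /v/, giving /oxevgxɪzðʃa/.
The consonants /v/, /g/, /z/, /ð/ cannot be parsed into a legal (C)V(N) syllable (only a nasal (/m/, /n/, or /ŋ/) is licensed in coda position; onsets are limited to one consonant).
Inserting the epenthetic vowel yields /v/ → /ve/, /g/ → /ge/, /z/ → /zɪ/, /ð/ → /ðɪ/.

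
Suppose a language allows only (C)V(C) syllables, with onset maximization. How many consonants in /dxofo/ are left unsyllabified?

1

Under (C)V(C), the unsyllabifiable consonants are /d/ (at most one coda consonant is licensed; onsets are limited to one consonant).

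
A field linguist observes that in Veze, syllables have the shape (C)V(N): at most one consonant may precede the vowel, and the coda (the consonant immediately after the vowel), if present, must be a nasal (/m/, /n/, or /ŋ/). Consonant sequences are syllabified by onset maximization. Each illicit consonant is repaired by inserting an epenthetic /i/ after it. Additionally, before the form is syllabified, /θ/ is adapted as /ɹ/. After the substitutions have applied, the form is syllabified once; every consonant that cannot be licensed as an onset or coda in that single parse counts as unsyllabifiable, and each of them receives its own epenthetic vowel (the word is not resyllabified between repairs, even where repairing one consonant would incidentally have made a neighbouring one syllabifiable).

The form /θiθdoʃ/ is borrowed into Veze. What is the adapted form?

Substitution: /θ/ → /ɹ/, giving /ɹiɹdoʃ/.
Under (C)V(N), the unsyllabifiable consonants are /ɹ/, /ʃ/ (only a nasal (/m/, /n/, or /ŋ/) is licensed in coda position; onsets are limited to one consonant).
Each unlicensed consonant becomes the onset of a new syllable: /ɹ/ → /ɹi/, /ʃ/ → /ʃi/.

ɹiɹidoʃi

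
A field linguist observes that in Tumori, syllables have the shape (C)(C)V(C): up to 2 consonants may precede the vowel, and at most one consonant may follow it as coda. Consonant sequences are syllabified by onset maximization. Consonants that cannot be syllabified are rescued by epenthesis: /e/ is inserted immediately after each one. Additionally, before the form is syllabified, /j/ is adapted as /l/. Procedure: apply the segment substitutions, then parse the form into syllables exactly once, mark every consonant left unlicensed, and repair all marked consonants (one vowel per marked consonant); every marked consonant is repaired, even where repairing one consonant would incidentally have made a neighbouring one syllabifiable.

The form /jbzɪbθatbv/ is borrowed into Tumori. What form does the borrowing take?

lebzɪbθatbeve

Substitution: /j/ → /l/, giving /lbzɪbθatbv/.
Under (C)(C)V(C), the unsyllabifiable consonants are /l/, /b/, /v/ (at most one coda consonant is licensed; onsets may contain at most 2 consonants).
Epenthesis after each stranded consonant: /l/ → /le/, /b/ → /be/, /v/ → /ve/.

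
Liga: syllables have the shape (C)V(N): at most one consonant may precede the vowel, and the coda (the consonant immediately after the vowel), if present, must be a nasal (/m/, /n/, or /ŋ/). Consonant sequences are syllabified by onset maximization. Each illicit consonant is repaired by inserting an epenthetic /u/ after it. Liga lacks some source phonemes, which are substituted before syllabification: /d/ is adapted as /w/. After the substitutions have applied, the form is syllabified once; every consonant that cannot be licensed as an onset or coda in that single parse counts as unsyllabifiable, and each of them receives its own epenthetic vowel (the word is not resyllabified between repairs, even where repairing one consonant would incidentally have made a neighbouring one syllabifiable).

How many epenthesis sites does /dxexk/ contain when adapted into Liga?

After substitution the input is /wxexk/.
The unsyllabifiable consonants are /w/, /x/, /k/; each receives one epenthetic vowel.

3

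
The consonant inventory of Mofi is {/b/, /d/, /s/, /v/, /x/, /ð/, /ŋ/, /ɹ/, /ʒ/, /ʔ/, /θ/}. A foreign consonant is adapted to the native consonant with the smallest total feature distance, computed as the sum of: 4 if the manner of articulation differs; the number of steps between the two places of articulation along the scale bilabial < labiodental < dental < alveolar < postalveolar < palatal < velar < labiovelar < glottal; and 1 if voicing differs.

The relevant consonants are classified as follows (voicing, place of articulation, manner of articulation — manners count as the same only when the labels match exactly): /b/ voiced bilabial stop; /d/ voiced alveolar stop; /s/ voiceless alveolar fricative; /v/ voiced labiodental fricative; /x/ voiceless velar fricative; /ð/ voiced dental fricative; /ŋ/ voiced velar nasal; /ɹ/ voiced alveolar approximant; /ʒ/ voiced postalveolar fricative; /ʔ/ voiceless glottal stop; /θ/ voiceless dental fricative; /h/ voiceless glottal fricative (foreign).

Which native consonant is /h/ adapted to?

x

/x/ is closest: same manner (fricative), place distance 2 (glottal→velar), same voicing; total 2. Next closest is /ʔ/ at distance 4.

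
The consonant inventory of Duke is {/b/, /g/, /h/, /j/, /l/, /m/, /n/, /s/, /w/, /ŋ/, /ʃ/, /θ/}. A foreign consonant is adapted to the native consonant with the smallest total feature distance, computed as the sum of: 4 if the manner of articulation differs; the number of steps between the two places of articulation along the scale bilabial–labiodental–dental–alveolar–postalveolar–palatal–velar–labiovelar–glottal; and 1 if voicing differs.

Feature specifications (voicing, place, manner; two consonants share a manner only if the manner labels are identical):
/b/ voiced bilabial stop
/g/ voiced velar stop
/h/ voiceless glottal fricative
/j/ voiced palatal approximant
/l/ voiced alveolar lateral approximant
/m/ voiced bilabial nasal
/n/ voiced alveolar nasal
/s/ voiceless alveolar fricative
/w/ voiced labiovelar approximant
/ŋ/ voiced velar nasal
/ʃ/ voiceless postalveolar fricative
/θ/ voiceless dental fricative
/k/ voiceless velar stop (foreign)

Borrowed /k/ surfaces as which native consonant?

g

/g/ is closest: same manner (stop), place distance 0 (velar→velar), voicing differs (+1); total 1. Next closest is /ŋ/ at distance 5.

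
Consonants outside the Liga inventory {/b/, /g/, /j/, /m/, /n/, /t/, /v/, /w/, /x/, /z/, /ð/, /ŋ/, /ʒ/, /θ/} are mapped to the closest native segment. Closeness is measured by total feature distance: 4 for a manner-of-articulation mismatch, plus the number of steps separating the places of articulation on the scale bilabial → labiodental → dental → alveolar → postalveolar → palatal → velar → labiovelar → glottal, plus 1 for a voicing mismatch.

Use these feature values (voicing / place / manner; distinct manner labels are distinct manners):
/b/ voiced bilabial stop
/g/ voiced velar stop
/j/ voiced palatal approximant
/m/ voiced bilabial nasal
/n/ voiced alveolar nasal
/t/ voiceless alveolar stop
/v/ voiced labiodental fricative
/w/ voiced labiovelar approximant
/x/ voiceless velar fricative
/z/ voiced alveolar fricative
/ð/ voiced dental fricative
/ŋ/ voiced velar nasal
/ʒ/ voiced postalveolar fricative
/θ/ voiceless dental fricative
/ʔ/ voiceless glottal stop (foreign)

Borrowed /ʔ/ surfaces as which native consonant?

/g/ is closest: same manner (stop), place distance 2 (glottal→velar), voicing differs (+1); total 3. Next closest is /t/ at distance 5.

g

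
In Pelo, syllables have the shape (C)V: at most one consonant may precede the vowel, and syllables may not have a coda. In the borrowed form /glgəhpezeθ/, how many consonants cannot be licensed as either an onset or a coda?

The consonants /g/, /l/, /h/, /θ/ cannot be parsed into a legal (C)V syllable (no codas are permitted; onsets are limited to one consonant).

4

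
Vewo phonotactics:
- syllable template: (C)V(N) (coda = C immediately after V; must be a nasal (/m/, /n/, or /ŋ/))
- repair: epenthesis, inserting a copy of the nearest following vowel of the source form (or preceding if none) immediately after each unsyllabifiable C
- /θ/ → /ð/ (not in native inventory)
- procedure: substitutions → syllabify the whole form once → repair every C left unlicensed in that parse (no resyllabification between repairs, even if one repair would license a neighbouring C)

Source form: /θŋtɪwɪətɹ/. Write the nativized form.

ðɪŋɪtɪwɪətəɹə

Substitution: /θ/ → /ð/, giving /ðŋtɪwɪətɹ/.
Under (C)V(N), the unsyllabifiable consonants are /ð/, /ŋ/, /t/, /ɹ/ (only a nasal (/m/, /n/, or /ŋ/) is licensed in coda position; onsets are limited to one consonant).
Each unlicensed consonant becomes the onset of a new syllable: /ð/ → /ðɪ/, /ŋ/ → /ŋɪ/, /t/ → /tə/, /ɹ/ → /ɹə/.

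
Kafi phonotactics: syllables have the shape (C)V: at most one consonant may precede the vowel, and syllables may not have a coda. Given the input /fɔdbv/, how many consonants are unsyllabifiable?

3

The consonants /d/, /b/, /v/ cannot be parsed into a legal (C)V syllable (no codas are permitted; onsets are limited to one consonant).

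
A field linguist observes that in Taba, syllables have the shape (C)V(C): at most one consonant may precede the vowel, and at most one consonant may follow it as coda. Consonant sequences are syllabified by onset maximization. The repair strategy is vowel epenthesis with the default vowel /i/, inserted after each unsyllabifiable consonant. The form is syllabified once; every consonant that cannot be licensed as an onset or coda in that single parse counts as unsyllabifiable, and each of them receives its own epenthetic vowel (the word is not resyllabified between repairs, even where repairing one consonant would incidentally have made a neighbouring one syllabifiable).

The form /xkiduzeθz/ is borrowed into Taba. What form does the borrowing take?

Under (C)V(C), the unsyllabifiable consonants are /x/, /z/ (at most one coda consonant is licensed; onsets are limited to one consonant).
Inserting the epenthetic vowel yields /x/ → /xi/, /z/ → /zi/.

xikiduzeθzi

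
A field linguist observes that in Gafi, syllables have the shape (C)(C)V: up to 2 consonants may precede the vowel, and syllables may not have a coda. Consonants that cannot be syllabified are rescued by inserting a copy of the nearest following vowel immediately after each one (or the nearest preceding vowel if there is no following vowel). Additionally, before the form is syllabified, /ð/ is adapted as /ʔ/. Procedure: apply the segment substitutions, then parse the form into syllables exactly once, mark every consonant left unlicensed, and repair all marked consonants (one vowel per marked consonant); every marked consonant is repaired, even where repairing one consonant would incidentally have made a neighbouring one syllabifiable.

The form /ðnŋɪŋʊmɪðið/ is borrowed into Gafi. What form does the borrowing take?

Substitution: /ð/ → /ʔ/, giving /ʔnŋɪŋʊmɪʔiʔ/.
The consonants /ʔ/, /ʔ/ cannot be parsed into a legal (C)(C)V syllable (no codas are permitted; onsets may contain at most 2 consonants).
Epenthesis after each stranded consonant: /ʔ/ → /ʔɪ/, /ʔ/ → /ʔi/.

ʔɪnŋɪŋʊmɪʔiʔi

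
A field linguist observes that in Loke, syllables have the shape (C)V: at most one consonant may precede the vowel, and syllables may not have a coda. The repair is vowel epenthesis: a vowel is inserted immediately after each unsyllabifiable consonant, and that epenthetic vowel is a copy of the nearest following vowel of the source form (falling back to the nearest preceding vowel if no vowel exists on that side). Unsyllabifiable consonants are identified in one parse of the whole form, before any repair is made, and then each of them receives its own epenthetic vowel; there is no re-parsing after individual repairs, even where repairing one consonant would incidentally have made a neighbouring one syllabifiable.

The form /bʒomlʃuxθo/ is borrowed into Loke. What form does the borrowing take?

Syllabifying with onset maximization leaves /b/, /m/, /l/, /x/ stranded (no codas are permitted; onsets are limited to one consonant).
Each unlicensed consonant becomes the onset of a new syllable: /b/ → /bo/, /m/ → /mu/, /l/ → /lu/, /x/ → /xo/.

boʒomuluʃuxoθo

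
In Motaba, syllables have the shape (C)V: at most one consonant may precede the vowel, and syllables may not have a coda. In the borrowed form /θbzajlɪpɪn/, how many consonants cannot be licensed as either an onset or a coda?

Under (C)V, the unsyllabifiable consonants are /θ/, /b/, /j/, /n/ (no codas are permitted; onsets are limited to one consonant).

4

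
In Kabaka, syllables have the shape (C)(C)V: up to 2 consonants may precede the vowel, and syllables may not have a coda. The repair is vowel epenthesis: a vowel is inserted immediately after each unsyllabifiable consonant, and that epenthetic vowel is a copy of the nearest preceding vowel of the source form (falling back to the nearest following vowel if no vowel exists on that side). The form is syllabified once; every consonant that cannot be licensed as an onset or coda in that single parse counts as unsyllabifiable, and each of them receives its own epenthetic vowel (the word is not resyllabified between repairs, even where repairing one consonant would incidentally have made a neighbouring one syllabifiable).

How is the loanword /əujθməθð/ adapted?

əujuθməθəðə

The consonants /j/, /θ/, /ð/ cannot be parsed into a legal (C)(C)V syllable (no codas are permitted; onsets may contain at most 2 consonants).
Each unlicensed consonant becomes the onset of a new syllable: /j/ → /ju/, /θ/ → /θə/, /ð/ → /ðə/.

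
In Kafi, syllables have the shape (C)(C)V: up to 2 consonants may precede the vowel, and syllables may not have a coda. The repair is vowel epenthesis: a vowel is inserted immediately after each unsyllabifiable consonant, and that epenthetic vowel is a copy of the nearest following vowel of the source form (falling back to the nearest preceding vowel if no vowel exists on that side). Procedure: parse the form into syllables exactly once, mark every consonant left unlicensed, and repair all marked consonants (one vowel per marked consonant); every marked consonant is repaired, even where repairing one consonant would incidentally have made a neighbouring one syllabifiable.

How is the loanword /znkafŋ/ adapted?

Under (C)(C)V, the unsyllabifiable consonants are /z/, /f/, /ŋ/ (no codas are permitted; onsets may contain at most 2 consonants).
Epenthesis after each stranded consonant: /z/ → /za/, /f/ → /fa/, /ŋ/ → /ŋa/.

zankafaŋa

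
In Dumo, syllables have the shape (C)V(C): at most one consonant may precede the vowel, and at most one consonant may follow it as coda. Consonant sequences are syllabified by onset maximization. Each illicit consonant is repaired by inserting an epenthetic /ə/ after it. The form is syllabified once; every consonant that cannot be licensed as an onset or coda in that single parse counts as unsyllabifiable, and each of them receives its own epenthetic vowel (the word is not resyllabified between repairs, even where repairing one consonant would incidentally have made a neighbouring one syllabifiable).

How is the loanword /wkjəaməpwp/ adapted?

The consonants /w/, /k/, /w/, /p/ cannot be parsed into a legal (C)V(C) syllable (at most one coda consonant is licensed; onsets are limited to one consonant).
Inserting the epenthetic vowel yields /w/ → /wə/, /k/ → /kə/, /w/ → /wə/, /p/ → /pə/.

wəkəjəaməpwəpə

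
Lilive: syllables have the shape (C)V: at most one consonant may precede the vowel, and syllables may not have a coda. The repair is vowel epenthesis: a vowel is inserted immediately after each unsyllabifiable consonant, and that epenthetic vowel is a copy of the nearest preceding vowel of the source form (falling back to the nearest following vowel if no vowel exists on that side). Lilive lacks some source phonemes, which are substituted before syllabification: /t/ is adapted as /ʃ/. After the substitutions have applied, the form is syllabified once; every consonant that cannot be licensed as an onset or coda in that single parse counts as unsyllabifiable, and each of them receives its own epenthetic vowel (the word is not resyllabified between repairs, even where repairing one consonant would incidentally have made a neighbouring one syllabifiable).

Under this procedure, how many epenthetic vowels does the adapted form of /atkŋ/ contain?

3

After substitution the input is /aʃkŋ/.
The unsyllabifiable consonants are /ʃ/, /k/, /ŋ/; each receives one epenthetic vowel.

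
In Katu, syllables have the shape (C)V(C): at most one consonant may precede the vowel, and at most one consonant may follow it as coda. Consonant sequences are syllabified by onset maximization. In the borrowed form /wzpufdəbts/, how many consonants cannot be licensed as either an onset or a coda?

4

Syllabifying with onset maximization leaves /w/, /z/, /t/, /s/ stranded (at most one coda consonant is licensed; onsets are limited to one consonant).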